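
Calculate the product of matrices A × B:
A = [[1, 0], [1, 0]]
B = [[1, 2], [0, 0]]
[[1, 2], [1, 2]]

Matrix multiplication:
C[0][0] = 1×1 + 0×0 = 1
C[0][1] = 1×2 + 0×0 = 2
C[1][0] = 1×1 + 0×0 = 1
C[1][1] = 1×2 + 0×0 = 2
Result: [[1, 2], [1, 2]]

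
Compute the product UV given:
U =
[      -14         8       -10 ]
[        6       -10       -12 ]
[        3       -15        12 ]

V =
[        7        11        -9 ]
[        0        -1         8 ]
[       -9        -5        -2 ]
UV =
[       -8      -112       210 ]
[      150       136      -110 ]
[      -87       -12      -171 ]

Matrix multiplication: (UV)[i][j] = sum over k of U[i][k] * V[k][j].
  (UV)[0][0] = (-14)*(7) + (8)*(0) + (-10)*(-9) = -8
  (UV)[0][1] = (-14)*(11) + (8)*(-1) + (-10)*(-5) = -112
  (UV)[0][2] = (-14)*(-9) + (8)*(8) + (-10)*(-2) = 210
  (UV)[1][0] = (6)*(7) + (-10)*(0) + (-12)*(-9) = 150
  (UV)[1][1] = (6)*(11) + (-10)*(-1) + (-12)*(-5) = 136
  (UV)[1][2] = (6)*(-9) + (-10)*(8) + (-12)*(-2) = -110
  (UV)[2][0] = (3)*(7) + (-15)*(0) + (12)*(-9) = -87
  (UV)[2][1] = (3)*(11) + (-15)*(-1) + (12)*(-5) = -12
  (UV)[2][2] = (3)*(-9) + (-15)*(8) + (12)*(-2) = -171
UV =
[       -8      -112       210 ]
[      150       136      -110 ]
[      -87       -12      -171 ]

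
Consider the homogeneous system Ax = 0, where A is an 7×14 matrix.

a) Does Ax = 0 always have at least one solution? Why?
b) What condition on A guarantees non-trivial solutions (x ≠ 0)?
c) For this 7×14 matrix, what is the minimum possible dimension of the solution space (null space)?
a) Yes, x = 0 is always a solution. b) When A has linearly dependent columns (rank < n). c) Minimum nullity = 7.

a) x = 0 satisfies A·0 = 0, so the zero vector is always a solution.
b) Non-trivial solutions exist iff the columns of A are linearly dependent, equivalently rank(A) < n (the number of columns).
c) By rank-nullity, rank(A) + nullity(A) = n = 14. Since A has only 7 rows, rank(A) ≤ 7, so nullity(A) ≥ 14 - 7 = 7.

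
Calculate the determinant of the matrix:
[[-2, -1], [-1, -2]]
3

For a 2×2 matrix [[a, b], [c, d]], det = ad - bc
det = (-2)(-2) - (-1)(-1) = 4 - 1 = 3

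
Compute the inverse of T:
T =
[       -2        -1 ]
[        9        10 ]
det(T) = -11
T⁻¹ =
[   -10/11     -1/11 ]
[     9/11      2/11 ]

For a 2×2 matrix T = [[a, b], [c, d]] with det(T) ≠ 0, T⁻¹ = (1/det(T)) * [[d, -b], [-c, a]].
det(T) = (-2)*(10) - (-1)*(9) = -20 + 9 = -11.
T⁻¹ = (1/-11) * [[10, 1], [-9, -2]].
Dividing each entry by -11 and reducing:
T⁻¹ =
[   -10/11     -1/11 ]
[     9/11      2/11 ]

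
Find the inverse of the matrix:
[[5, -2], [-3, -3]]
[[1/7, -2/21], [-1/7, -5/21]]

For [[a,b],[c,d]], inverse = (1/det)·[[d,-b],[-c,a]]
det = 5·-3 - -2·-3 = -21
Inverse = (1/-21)·[[-3, 2], [3, 5]]
        = [[1/7, -2/21], [-1/7, -5/21]]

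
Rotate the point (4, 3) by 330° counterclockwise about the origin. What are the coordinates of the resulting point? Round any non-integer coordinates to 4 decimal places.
(4.9641, 0.5981)

Rotation matrix R(θ) = [[cos θ, -sin θ], [sin θ, cos θ]]; for θ = 330°:
R = [[√3/2, 1/2], [-1/2, √3/2]]
Result: R × [4, 3]ᵀ = [√3/2·4 + (1/2)·3, -1/2·4 + (√3/2)·3]ᵀ = (4.9641, 0.5981)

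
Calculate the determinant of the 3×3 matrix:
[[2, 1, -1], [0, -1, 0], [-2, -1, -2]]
6

Expansion along first row:
det = 2·det([[-1,0],[-1,-2]]) - 1·det([[0,0],[-2,-2]]) + -1·det([[0,-1],[-2,-1]])
    = 2·(-1·-2 - 0·-1) - 1·(0·-2 - 0·-2) + -1·(0·-1 - -1·-2)
    = 2·2 - 1·0 + -1·-2
    = 4 + 0 + 2 = 6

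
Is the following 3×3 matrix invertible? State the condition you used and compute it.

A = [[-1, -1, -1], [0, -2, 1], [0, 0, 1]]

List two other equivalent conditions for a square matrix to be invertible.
Yes, invertible; det(A) = 2 ≠ 0. Equivalent conditions: rank(A) = 3; Ax = 0 has only the trivial solution; 0 is not an eigenvalue; the columns of A are linearly independent.

To check invertibility, compute det(A).
The given matrix is triangular, so det(A) equals the product of its diagonal entries = 2 ≠ 0.
Since det(A) ≠ 0, A is invertible.
Equivalent conditions for a square matrix A to be invertible:
- rank(A) = 3 (full rank).
- The homogeneous system Ax = 0 has only the trivial solution x = 0.
- 0 is not an eigenvalue of A.
- The columns (equivalently rows) of A are linearly independent.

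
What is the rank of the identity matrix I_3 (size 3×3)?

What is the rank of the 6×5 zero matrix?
rank(I_3) = 3, rank(0) = 0

The identity I_3 has 3 columns that are the standard basis vectors e_1, …, e_3. These are linearly independent, so all 3 columns are pivots and rank(I_3) = 3.
The 6×5 zero matrix has every entry zero, so every row is the zero row and there are no pivots; rank(0) = 0.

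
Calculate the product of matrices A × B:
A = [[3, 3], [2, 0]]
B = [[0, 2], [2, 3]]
[[6, 15], [0, 4]]

Matrix multiplication:
C[0][0] = 3×0 + 3×2 = 6
C[0][1] = 3×2 + 3×3 = 15
C[1][0] = 2×0 + 0×2 = 0
C[1][1] = 2×2 + 0×3 = 4
Result: [[6, 15], [0, 4]]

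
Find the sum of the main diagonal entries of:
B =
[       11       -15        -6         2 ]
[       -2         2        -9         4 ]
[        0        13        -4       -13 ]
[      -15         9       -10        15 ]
tr(B) = 11 + 2 - 4 + 15 = 24

The trace of a square matrix is the sum of its diagonal entries.
Diagonal entries of B: B[0][0] = 11, B[1][1] = 2, B[2][2] = -4, B[3][3] = 15.
tr(B) = 11 + 2 - 4 + 15 = 24.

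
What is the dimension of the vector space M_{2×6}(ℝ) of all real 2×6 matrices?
Dimension = 12

A real 2×6 matrix is determined by its 2·6 = 12 independent entries.
A standard basis is {E_ij : 1 ≤ i ≤ 2, 1 ≤ j ≤ 6}, where E_ij has a 1 in position (i, j) and 0 elsewhere — there are 12 such matrices, and they are linearly independent and span M_{2×6}(ℝ).
Therefore dim(M_{2×6}(ℝ)) = 12.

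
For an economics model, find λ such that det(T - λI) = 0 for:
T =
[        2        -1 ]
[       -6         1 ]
λ = -1, 4

Solve det(T - λI) = 0. For a 2×2 matrix the characteristic equation is λ² - (trace)λ + det = 0.
trace(T) = a + d = 2 + 1 = 3.
det(T) = a*d - b*c = (2)*(1) - (-1)*(-6) = 2 - 6 = -4.
Characteristic equation: λ² - (3)λ + (-4) = 0.
Discriminant = (3)² - 4*(-4) = 9 + 16 = 25.
λ = (3 ± √25) / 2 = (3 ± 5) / 2 = -1, 4.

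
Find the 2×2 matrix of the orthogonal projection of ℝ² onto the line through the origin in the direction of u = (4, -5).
[[16/41, -20/41], [-20/41, 25/41]]

The orthogonal projection onto the line spanned by a nonzero vector u = (a, b) has matrix P = (u uᵀ) / (uᵀ u) = (1/(a² + b²)) · [[a², ab], [ab, b²]].
Here u = (4, -5), so a² + b² = 16 + 25 = 41.
P = (1/41) · [[16, -20], [-20, 25]] = [[16/41, -20/41], [-20/41, 25/41]].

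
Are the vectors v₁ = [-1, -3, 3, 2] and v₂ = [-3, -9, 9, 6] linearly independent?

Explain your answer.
No, linearly dependent (v₂ = 3·v₁)

Check whether there is a scalar k with v₂ = k·v₁.
Comparing components, k = 3 satisfies 3·[-1, -3, 3, 2] = [-3, -9, 9, 6].
Since v₂ is a scalar multiple of v₁, the two vectors are linearly dependent.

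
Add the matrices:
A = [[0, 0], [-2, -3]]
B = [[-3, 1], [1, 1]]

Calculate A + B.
[[-3, 1], [-1, -2]]

Add corresponding elements:
(0)+(-3)=-3
(0)+(1)=1
(-2)+(1)=-1
(-3)+(1)=-2
A + B = [[-3, 1], [-1, -2]]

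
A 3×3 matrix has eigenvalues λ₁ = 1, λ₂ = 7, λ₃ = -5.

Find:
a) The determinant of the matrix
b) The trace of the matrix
det = -35, trace = 3

Two standard eigenvalue identities:
- det(A) equals the product of the eigenvalues (counted with multiplicity).
- trace(A) equals the sum of the eigenvalues.
det(A) = (1)*(7)*(-5) = -35.
trace(A) = 1 + 7 - 5 = 3.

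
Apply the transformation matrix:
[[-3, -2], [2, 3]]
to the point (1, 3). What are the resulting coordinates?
(-9, 11)

Matrix multiplication:
[[-3, -2], [2, 3]] × [1, 3]ᵀ
= [-3×1 + -2×3, 2×1 + 3×3]ᵀ
= [-9.0000, 11.0000]ᵀ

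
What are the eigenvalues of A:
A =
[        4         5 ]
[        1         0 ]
λ = -1, 5

Solve det(A - λI) = 0. For a 2×2 matrix the characteristic equation is λ² - (trace)λ + det = 0.
trace(A) = a + d = 4 + 0 = 4.
det(A) = a*d - b*c = (4)*(0) - (5)*(1) = 0 - 5 = -5.
Characteristic equation: λ² - (4)λ + (-5) = 0.
Discriminant = (4)² - 4*(-5) = 16 + 20 = 36.
λ = (4 ± √36) / 2 = (4 ± 6) / 2 = -1, 5.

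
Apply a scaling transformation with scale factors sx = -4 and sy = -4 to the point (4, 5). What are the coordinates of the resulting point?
(-16, -20)

Scaling matrix:
[[-4, 0], [0, -4]]
Result: (4 × -4, 5 × -4) = (-16, -20)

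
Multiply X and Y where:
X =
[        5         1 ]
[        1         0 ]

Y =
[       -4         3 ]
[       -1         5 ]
XY =
[      -21        20 ]
[       -4         3 ]

Matrix multiplication: (XY)[i][j] = sum over k of X[i][k] * Y[k][j].
  (XY)[0][0] = (5)*(-4) + (1)*(-1) = -21
  (XY)[0][1] = (5)*(3) + (1)*(5) = 20
  (XY)[1][0] = (1)*(-4) + (0)*(-1) = -4
  (XY)[1][1] = (1)*(3) + (0)*(5) = 3
XY =
[      -21        20 ]
[       -4         3 ]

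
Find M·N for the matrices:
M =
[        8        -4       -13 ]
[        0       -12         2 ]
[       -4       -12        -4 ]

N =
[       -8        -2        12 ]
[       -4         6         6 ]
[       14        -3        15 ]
MN =
[     -230        -1      -123 ]
[       76       -78       -42 ]
[       24       -52      -180 ]

Matrix multiplication: (MN)[i][j] = sum over k of M[i][k] * N[k][j].
  (MN)[0][0] = (8)*(-8) + (-4)*(-4) + (-13)*(14) = -230
  (MN)[0][1] = (8)*(-2) + (-4)*(6) + (-13)*(-3) = -1
  (MN)[0][2] = (8)*(12) + (-4)*(6) + (-13)*(15) = -123
  (MN)[1][0] = (0)*(-8) + (-12)*(-4) + (2)*(14) = 76
  (MN)[1][1] = (0)*(-2) + (-12)*(6) + (2)*(-3) = -78
  (MN)[1][2] = (0)*(12) + (-12)*(6) + (2)*(15) = -42
  (MN)[2][0] = (-4)*(-8) + (-12)*(-4) + (-4)*(14) = 24
  (MN)[2][1] = (-4)*(-2) + (-12)*(6) + (-4)*(-3) = -52
  (MN)[2][2] = (-4)*(12) + (-12)*(6) + (-4)*(15) = -180
MN =
[     -230        -1      -123 ]
[       76       -78       -42 ]
[       24       -52      -180 ]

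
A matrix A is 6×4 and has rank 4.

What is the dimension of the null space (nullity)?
0

The rank-nullity theorem for an m×n matrix states:
rank(A) + nullity(A) = n (the number of columns).
Here n = 4 and rank(A) = 4, so nullity(A) = 4 - 4 = 0.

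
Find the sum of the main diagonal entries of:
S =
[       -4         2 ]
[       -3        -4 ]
tr(S) = -4 - 4 = -8

The trace of a square matrix is the sum of its diagonal entries.
Diagonal entries of S: S[0][0] = -4, S[1][1] = -4.
tr(S) = -4 - 4 = -8.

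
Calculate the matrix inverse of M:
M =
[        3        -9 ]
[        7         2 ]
det(M) = 69
M⁻¹ =
[     2/69      3/23 ]
[    -7/69      1/23 ]

For a 2×2 matrix M = [[a, b], [c, d]] with det(M) ≠ 0, M⁻¹ = (1/det(M)) * [[d, -b], [-c, a]].
det(M) = (3)*(2) - (-9)*(7) = 6 + 63 = 69.
M⁻¹ = (1/69) * [[2, 9], [-7, 3]].
Dividing each entry by 69 and reducing:
M⁻¹ =
[     2/69      3/23 ]
[    -7/69      1/23 ]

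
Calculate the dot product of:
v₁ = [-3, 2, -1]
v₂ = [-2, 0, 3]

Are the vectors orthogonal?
3, No

The dot product is the sum of products of corresponding components.
v₁·v₂ = (-3)*(-2) + (2)*(0) + (-1)*(3) = 6 + 0 - 3 = 3.
Two vectors are orthogonal iff their dot product is 0; here the dot product is 3, so the vectors are not orthogonal.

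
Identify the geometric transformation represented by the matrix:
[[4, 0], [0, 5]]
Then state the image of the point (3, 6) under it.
non-uniform scaling by (4, 5); image of (3, 6) is (12, 30)

This is diagonal with distinct entries, so it scales the x-axis by 4 and the y-axis by 5.
The matrix [[4, 0], [0, 5]] represents: non-uniform scaling by (4, 5).
Applying it to (3, 6): [4·3 + 0·6, 0·3 + 5·6] = (12, 30).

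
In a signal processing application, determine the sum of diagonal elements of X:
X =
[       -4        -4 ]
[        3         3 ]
tr(X) = -4 + 3 = -1

The trace of a square matrix is the sum of its diagonal entries.
Diagonal entries of X: X[0][0] = -4, X[1][1] = 3.
tr(X) = -4 + 3 = -1.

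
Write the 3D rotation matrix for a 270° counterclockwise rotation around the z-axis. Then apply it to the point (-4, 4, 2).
R = [[0, 1, 0], [-1, 0, 0], [0, 0, 1]]; R·(-4, 4, 2) = (4, 4, 2)

Rotation matrix for 270° around z-axis:
cos(270°) = 0, sin(270°) = -1
R = [[0, 1, 0], [-1, 0, 0], [0, 0, 1]]
Apply to (-4, 4, 2): R·[-4, 4, 2]ᵀ = (4, 4, 2)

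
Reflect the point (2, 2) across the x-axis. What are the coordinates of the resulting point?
(2, -2)

Reflection across x-axis: (2, 2) → (2, -2)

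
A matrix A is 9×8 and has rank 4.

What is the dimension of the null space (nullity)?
4

The rank-nullity theorem for an m×n matrix states:
rank(A) + nullity(A) = n (the number of columns).
Here n = 8 and rank(A) = 4, so nullity(A) = 8 - 4 = 4.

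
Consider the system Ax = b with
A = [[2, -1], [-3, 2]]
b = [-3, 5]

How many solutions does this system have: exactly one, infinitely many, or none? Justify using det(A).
Exactly one solution

Compute det(A) = (2)*(2) - (-1)*(-3) = 1.
Because det(A) ≠ 0, A is invertible and Ax = b has a unique solution for every b (here x = A⁻¹ b).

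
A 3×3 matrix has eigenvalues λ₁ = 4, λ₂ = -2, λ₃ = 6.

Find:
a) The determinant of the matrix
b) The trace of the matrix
det = -48, trace = 8

Two standard eigenvalue identities:
- det(A) equals the product of the eigenvalues (counted with multiplicity).
- trace(A) equals the sum of the eigenvalues.
det(A) = (4)*(-2)*(6) = -48.
trace(A) = 4 - 2 + 6 = 8.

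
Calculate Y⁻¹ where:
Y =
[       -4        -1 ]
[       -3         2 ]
det(Y) = -11
Y⁻¹ =
[    -2/11     -1/11 ]
[    -3/11      4/11 ]

For a 2×2 matrix Y = [[a, b], [c, d]] with det(Y) ≠ 0, Y⁻¹ = (1/det(Y)) * [[d, -b], [-c, a]].
det(Y) = (-4)*(2) - (-1)*(-3) = -8 - 3 = -11.
Y⁻¹ = (1/-11) * [[2, 1], [3, -4]].
Dividing each entry by -11 and reducing:
Y⁻¹ =
[    -2/11     -1/11 ]
[    -3/11      4/11 ]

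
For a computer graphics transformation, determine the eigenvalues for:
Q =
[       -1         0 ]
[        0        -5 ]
λ = -5, -1

Solve det(Q - λI) = 0. For a 2×2 matrix the characteristic equation is λ² - (trace)λ + det = 0.
trace(Q) = a + d = -1 - 5 = -6.
det(Q) = a*d - b*c = (-1)*(-5) - (0)*(0) = 5 - 0 = 5.
Characteristic equation: λ² - (-6)λ + (5) = 0.
Discriminant = (-6)² - 4*(5) = 36 - 20 = 16.
λ = (-6 ± √16) / 2 = (-6 ± 4) / 2 = -5, -1.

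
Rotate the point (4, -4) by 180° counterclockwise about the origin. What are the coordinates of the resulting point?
(-4, 4)

Rotation matrix R(θ) = [[cos θ, -sin θ], [sin θ, cos θ]]; for θ = 180°:
R = [[-1, 0], [0, -1]]
Result: R × [4, -4]ᵀ = [-1·4 + (0)·-4, 0·4 + (-1)·-4]ᵀ = (-4, 4)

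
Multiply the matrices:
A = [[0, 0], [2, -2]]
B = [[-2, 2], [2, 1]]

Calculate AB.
[[0, 0], [-8, 2]]

Each entry (i,j) of AB = sum over k of A[i][k]*B[k][j].
(AB)[0][0] = (0)*(-2) + (0)*(2) = 0
(AB)[0][1] = (0)*(2) + (0)*(1) = 0
(AB)[1][0] = (2)*(-2) + (-2)*(2) = -8
(AB)[1][1] = (2)*(2) + (-2)*(1) = 2
AB = [[0, 0], [-8, 2]]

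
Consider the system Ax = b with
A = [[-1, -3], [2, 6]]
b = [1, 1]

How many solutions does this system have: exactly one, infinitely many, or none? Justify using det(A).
No solution

det(A) = (-1)*(6) - (-3)*(2) = 0, so A is singular.
The column space of A is span(column 1) = span([-1, 2]).
b = [1, 1] is not a scalar multiple of column 1, so b ∉ column space and the system is inconsistent — no solution.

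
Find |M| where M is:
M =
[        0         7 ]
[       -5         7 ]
det(M) = 35

For a 2×2 matrix [[a, b], [c, d]], det = a*d - b*c.
det(M) = (0)*(7) - (7)*(-5) = 0 + 35 = 35.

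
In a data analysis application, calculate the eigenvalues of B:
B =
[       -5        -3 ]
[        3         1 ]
λ = -2, -2

Solve det(B - λI) = 0. For a 2×2 matrix the characteristic equation is λ² - (trace)λ + det = 0.
trace(B) = a + d = -5 + 1 = -4.
det(B) = a*d - b*c = (-5)*(1) - (-3)*(3) = -5 + 9 = 4.
Characteristic equation: λ² - (-4)λ + (4) = 0.
Discriminant = (-4)² - 4*(4) = 16 - 16 = 0.
λ = (-4 ± √0) / 2 = (-4 ± 0) / 2 = -2, -2.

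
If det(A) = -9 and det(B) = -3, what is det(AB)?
27

Use the multiplicative property of determinants: det(AB) = det(A)*det(B).
det(AB) = (-9)*(-3) = 27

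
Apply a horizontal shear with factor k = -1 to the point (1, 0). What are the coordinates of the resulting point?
(1, 0)

Shear matrix for horizontal shear with factor k = -1:
[[1, -1], [0, 1]]
Result: (1, 0) → (1, 0)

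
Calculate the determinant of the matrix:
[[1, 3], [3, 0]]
-9

For a 2×2 matrix [[a, b], [c, d]], det = ad - bc
det = (1)(0) - (3)(3) = 0 - 9 = -9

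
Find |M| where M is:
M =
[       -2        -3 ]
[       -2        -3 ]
det(M) = 0

For a 2×2 matrix [[a, b], [c, d]], det = a*d - b*c.
det(M) = (-2)*(-3) - (-3)*(-2) = 6 - 6 = 0.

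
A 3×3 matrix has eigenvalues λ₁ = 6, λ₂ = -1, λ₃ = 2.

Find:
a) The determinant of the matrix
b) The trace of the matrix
det = -12, trace = 7

Two standard eigenvalue identities:
- det(A) equals the product of the eigenvalues (counted with multiplicity).
- trace(A) equals the sum of the eigenvalues.
det(A) = (6)*(-1)*(2) = -12.
trace(A) = 6 - 1 + 2 = 7.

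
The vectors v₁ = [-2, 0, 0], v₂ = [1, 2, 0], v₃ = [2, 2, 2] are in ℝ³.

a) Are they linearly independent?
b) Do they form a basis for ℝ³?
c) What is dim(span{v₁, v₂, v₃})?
Yes independent, yes basis, dim = 3

Stack v₁, v₂, v₃ as rows of a 3×3 matrix.
[[-2, 0, 0]; [1, 2, 0]; [2, 2, 2]] is already lower triangular with nonzero diagonal entries (-2, 2, 2), so its determinant is the product of the diagonal entries, det = (-2)·(2)·(2) = -8 ≠ 0, and the rows are linearly independent.
Three linearly independent vectors in ℝ³ form a basis for ℝ³, so dim(span{v₁,v₂,v₃}) = 3.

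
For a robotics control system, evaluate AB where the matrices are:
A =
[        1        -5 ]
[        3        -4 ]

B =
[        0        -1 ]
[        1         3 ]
AB =
[       -5       -16 ]
[       -4       -15 ]

Matrix multiplication: (AB)[i][j] = sum over k of A[i][k] * B[k][j].
  (AB)[0][0] = (1)*(0) + (-5)*(1) = -5
  (AB)[0][1] = (1)*(-1) + (-5)*(3) = -16
  (AB)[1][0] = (3)*(0) + (-4)*(1) = -4
  (AB)[1][1] = (3)*(-1) + (-4)*(3) = -15
AB =
[       -5       -16 ]
[       -4       -15 ]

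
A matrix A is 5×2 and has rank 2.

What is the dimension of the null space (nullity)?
0

The rank-nullity theorem for an m×n matrix states:
rank(A) + nullity(A) = n (the number of columns).
Here n = 2 and rank(A) = 2, so nullity(A) = 2 - 2 = 0.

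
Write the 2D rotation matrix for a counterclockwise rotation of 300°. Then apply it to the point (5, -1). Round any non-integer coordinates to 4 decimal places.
R = [[1/2, √3/2], [-√3/2, 1/2]]; R·(5, -1) = (1.6340, -4.8301)

Rotation matrix formula: R(θ) = [[cos θ, -sin θ], [sin θ, cos θ]]
For θ = 300°:
cos(300°) = 1/2
sin(300°) = -√3/2
R = [[1/2, √3/2], [-√3/2, 1/2]]
Apply to (5, -1): [1/2·5 + (√3/2)·-1, -√3/2·5 + 1/2·-1] = (1.6340, -4.8301)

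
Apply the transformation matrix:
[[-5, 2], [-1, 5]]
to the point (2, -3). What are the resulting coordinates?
(-16, -17)

Matrix multiplication:
[[-5, 2], [-1, 5]] × [2, -3]ᵀ
= [-5×2 + 2×-3, -1×2 + 5×-3]ᵀ
= [-16.0000, -17.0000]ᵀ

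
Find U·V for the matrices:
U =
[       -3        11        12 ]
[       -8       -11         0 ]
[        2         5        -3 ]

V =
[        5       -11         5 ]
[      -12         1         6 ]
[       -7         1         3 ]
UV =
[     -231        56        87 ]
[       92        77      -106 ]
[      -29       -20        31 ]

Matrix multiplication: (UV)[i][j] = sum over k of U[i][k] * V[k][j].
  (UV)[0][0] = (-3)*(5) + (11)*(-12) + (12)*(-7) = -231
  (UV)[0][1] = (-3)*(-11) + (11)*(1) + (12)*(1) = 56
  (UV)[0][2] = (-3)*(5) + (11)*(6) + (12)*(3) = 87
  (UV)[1][0] = (-8)*(5) + (-11)*(-12) + (0)*(-7) = 92
  (UV)[1][1] = (-8)*(-11) + (-11)*(1) + (0)*(1) = 77
  (UV)[1][2] = (-8)*(5) + (-11)*(6) + (0)*(3) = -106
  (UV)[2][0] = (2)*(5) + (5)*(-12) + (-3)*(-7) = -29
  (UV)[2][1] = (2)*(-11) + (5)*(1) + (-3)*(1) = -20
  (UV)[2][2] = (2)*(5) + (5)*(6) + (-3)*(3) = 31
UV =
[     -231        56        87 ]
[       92        77      -106 ]
[      -29       -20        31 ]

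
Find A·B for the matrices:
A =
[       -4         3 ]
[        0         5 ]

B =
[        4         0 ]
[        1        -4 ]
AB =
[      -13       -12 ]
[        5       -20 ]

Matrix multiplication: (AB)[i][j] = sum over k of A[i][k] * B[k][j].
  (AB)[0][0] = (-4)*(4) + (3)*(1) = -13
  (AB)[0][1] = (-4)*(0) + (3)*(-4) = -12
  (AB)[1][0] = (0)*(4) + (5)*(1) = 5
  (AB)[1][1] = (0)*(0) + (5)*(-4) = -20
AB =
[      -13       -12 ]
[        5       -20 ]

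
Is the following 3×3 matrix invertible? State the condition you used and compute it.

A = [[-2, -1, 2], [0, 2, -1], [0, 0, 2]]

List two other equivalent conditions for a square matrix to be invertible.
Yes, invertible; det(A) = -8 ≠ 0. Equivalent conditions: rank(A) = 3; Ax = 0 has only the trivial solution; 0 is not an eigenvalue; the columns of A are linearly independent.

To check invertibility, compute det(A).
The given matrix is triangular, so det(A) equals the product of its diagonal entries = -8 ≠ 0.
Since det(A) ≠ 0, A is invertible.
Equivalent conditions for a square matrix A to be invertible:
- rank(A) = 3 (full rank).
- The homogeneous system Ax = 0 has only the trivial solution x = 0.
- 0 is not an eigenvalue of A.
- The columns (equivalently rows) of A are linearly independent.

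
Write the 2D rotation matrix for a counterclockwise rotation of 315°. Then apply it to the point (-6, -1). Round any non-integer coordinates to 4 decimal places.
R = [[√2/2, √2/2], [-√2/2, √2/2]]; R·(-6, -1) = (-4.9497, 3.5355)

Rotation matrix formula: R(θ) = [[cos θ, -sin θ], [sin θ, cos θ]]
For θ = 315°:
cos(315°) = √2/2
sin(315°) = -√2/2
R = [[√2/2, √2/2], [-√2/2, √2/2]]
Apply to (-6, -1): [√2/2·-6 + (√2/2)·-1, -√2/2·-6 + √2/2·-1] = (-4.9497, 3.5355)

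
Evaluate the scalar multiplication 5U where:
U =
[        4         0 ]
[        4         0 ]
5U =
[       20         0 ]
[       20         0 ]

Scalar multiplication is elementwise: (5U)[i][j] = 5 * U[i][j].
  (5U)[0][0] = 5 * (4) = 20
  (5U)[0][1] = 5 * (0) = 0
  (5U)[1][0] = 5 * (4) = 20
  (5U)[1][1] = 5 * (0) = 0
5U =
[       20         0 ]
[       20         0 ]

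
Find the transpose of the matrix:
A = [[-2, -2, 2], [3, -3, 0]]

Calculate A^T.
[[-2, 3], [-2, -3], [2, 0]]

The transpose sends entry (i,j) to (j,i); rows become columns.
Row 0 of A: [-2, -2, 2] -> column 0 of A^T.
Row 1 of A: [3, -3, 0] -> column 1 of A^T.
A^T = [[-2, 3], [-2, -3], [2, 0]]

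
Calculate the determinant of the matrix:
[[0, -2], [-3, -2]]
-6

For a 2×2 matrix [[a, b], [c, d]], det = ad - bc
det = (0)(-2) - (-2)(-3) = 0 - 6 = -6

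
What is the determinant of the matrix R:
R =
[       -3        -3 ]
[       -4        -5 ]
det(R) = 3

For a 2×2 matrix [[a, b], [c, d]], det = a*d - b*c.
det(R) = (-3)*(-5) - (-3)*(-4) = 15 - 12 = 3.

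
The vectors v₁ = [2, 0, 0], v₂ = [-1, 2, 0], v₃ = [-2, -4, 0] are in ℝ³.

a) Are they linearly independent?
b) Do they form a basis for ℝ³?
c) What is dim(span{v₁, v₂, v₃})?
Not independent, not a basis, dim(span) = 2

Check whether v₃ can be written as a linear combination of v₁ and v₂.
v₃ = (-2)·v₁ + (-2)·v₂ = [-2, -4, 0], so the three vectors are linearly dependent.
Thus they do not form a basis for ℝ³, and dim(span{v₁, v₂, v₃}) = 2 (spanned by v₁ and v₂).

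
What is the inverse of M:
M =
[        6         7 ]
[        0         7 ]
det(M) = 42
M⁻¹ =
[      1/6      -1/6 ]
[        0       1/7 ]

For a 2×2 matrix M = [[a, b], [c, d]] with det(M) ≠ 0, M⁻¹ = (1/det(M)) * [[d, -b], [-c, a]].
det(M) = (6)*(7) - (7)*(0) = 42 - 0 = 42.
M⁻¹ = (1/42) * [[7, -7], [0, 6]].
Dividing each entry by 42 and reducing:
M⁻¹ =
[      1/6      -1/6 ]
[        0       1/7 ]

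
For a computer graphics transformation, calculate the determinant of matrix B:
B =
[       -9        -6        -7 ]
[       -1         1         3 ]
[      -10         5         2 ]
det(B) = 250

Expand along row 0 (cofactor expansion): det(B) = a*(e*i - f*h) - b*(d*i - f*g) + c*(d*h - e*g), where the 3×3 is [[a, b, c], [d, e, f], [g, h, i]].
Minor M_00 = (1)*(2) - (3)*(5) = 2 - 15 = -13.
Minor M_01 = (-1)*(2) - (3)*(-10) = -2 + 30 = 28.
Minor M_02 = (-1)*(5) - (1)*(-10) = -5 + 10 = 5.
det(B) = (-9)*(-13) - (-6)*(28) + (-7)*(5) = 117 + 168 - 35 = 250.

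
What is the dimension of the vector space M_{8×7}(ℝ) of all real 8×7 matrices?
Dimension = 56

A real 8×7 matrix is determined by its 8·7 = 56 independent entries.
A standard basis is {E_ij : 1 ≤ i ≤ 8, 1 ≤ j ≤ 7}, where E_ij has a 1 in position (i, j) and 0 elsewhere — there are 56 such matrices, and they are linearly independent and span M_{8×7}(ℝ).
Therefore dim(M_{8×7}(ℝ)) = 56.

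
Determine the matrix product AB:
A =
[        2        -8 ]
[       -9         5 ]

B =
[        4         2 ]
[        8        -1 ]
AB =
[      -56        12 ]
[        4       -23 ]

Matrix multiplication: (AB)[i][j] = sum over k of A[i][k] * B[k][j].
  (AB)[0][0] = (2)*(4) + (-8)*(8) = -56
  (AB)[0][1] = (2)*(2) + (-8)*(-1) = 12
  (AB)[1][0] = (-9)*(4) + (5)*(8) = 4
  (AB)[1][1] = (-9)*(2) + (5)*(-1) = -23
AB =
[      -56        12 ]
[        4       -23 ]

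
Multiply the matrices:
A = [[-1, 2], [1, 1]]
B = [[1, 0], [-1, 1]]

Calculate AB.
[[-3, 2], [0, 1]]

Each entry (i,j) of AB = sum over k of A[i][k]*B[k][j].
(AB)[0][0] = (-1)*(1) + (2)*(-1) = -3
(AB)[0][1] = (-1)*(0) + (2)*(1) = 2
(AB)[1][0] = (1)*(1) + (1)*(-1) = 0
(AB)[1][1] = (1)*(0) + (1)*(1) = 1
AB = [[-3, 2], [0, 1]]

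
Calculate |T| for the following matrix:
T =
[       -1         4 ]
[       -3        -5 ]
det(T) = 17

For a 2×2 matrix [[a, b], [c, d]], det = a*d - b*c.
det(T) = (-1)*(-5) - (4)*(-3) = 5 + 12 = 17.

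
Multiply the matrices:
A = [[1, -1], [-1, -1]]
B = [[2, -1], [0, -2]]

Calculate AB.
[[2, 1], [-2, 3]]

Each entry (i,j) of AB = sum over k of A[i][k]*B[k][j].
(AB)[0][0] = (1)*(2) + (-1)*(0) = 2
(AB)[0][1] = (1)*(-1) + (-1)*(-2) = 1
(AB)[1][0] = (-1)*(2) + (-1)*(0) = -2
(AB)[1][1] = (-1)*(-1) + (-1)*(-2) = 3
AB = [[2, 1], [-2, 3]]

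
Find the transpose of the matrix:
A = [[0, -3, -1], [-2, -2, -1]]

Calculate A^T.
[[0, -2], [-3, -2], [-1, -1]]

The transpose sends entry (i,j) to (j,i); rows become columns.
Row 0 of A: [0, -3, -1] -> column 0 of A^T.
Row 1 of A: [-2, -2, -1] -> column 1 of A^T.
A^T = [[0, -2], [-3, -2], [-1, -1]]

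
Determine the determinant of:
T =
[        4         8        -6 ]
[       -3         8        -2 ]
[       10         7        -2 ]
det(T) = 390

Expand along row 0 (cofactor expansion): det(T) = a*(e*i - f*h) - b*(d*i - f*g) + c*(d*h - e*g), where the 3×3 is [[a, b, c], [d, e, f], [g, h, i]].
Minor M_00 = (8)*(-2) - (-2)*(7) = -16 + 14 = -2.
Minor M_01 = (-3)*(-2) - (-2)*(10) = 6 + 20 = 26.
Minor M_02 = (-3)*(7) - (8)*(10) = -21 - 80 = -101.
det(T) = (4)*(-2) - (8)*(26) + (-6)*(-101) = -8 - 208 + 606 = 390.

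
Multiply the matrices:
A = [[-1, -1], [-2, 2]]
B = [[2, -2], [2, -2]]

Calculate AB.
[[-4, 4], [0, 0]]

Each entry (i,j) of AB = sum over k of A[i][k]*B[k][j].
(AB)[0][0] = (-1)*(2) + (-1)*(2) = -4
(AB)[0][1] = (-1)*(-2) + (-1)*(-2) = 4
(AB)[1][0] = (-2)*(2) + (2)*(2) = 0
(AB)[1][1] = (-2)*(-2) + (2)*(-2) = 0
AB = [[-4, 4], [0, 0]]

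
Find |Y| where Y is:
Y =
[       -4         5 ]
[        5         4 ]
det(Y) = -41

For a 2×2 matrix [[a, b], [c, d]], det = a*d - b*c.
det(Y) = (-4)*(4) - (5)*(5) = -16 - 25 = -41.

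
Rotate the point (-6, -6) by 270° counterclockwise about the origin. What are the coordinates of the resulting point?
(-6, 6)

Rotation matrix R(θ) = [[cos θ, -sin θ], [sin θ, cos θ]]; for θ = 270°:
R = [[0, 1], [-1, 0]]
Result: R × [-6, -6]ᵀ = [0·-6 + (1)·-6, -1·-6 + (0)·-6]ᵀ = (-6, 6)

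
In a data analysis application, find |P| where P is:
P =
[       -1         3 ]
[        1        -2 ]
det(P) = -1

For a 2×2 matrix [[a, b], [c, d]], det = a*d - b*c.
det(P) = (-1)*(-2) - (3)*(1) = 2 - 3 = -1.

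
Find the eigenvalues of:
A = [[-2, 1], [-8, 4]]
λ = 0, 2

Solve det(A - λI) = 0. For a 2×2 matrix this is λ² - (trace)λ + det = 0.
trace(A) = -2 + 4 = 2.
det(A) = (-2)*(4) - (1)*(-8) = -8 + 8 = 0.
Characteristic equation: λ² - (2)λ + (0) = 0.
Discriminant: (2)² - 4*(0) = 4 - 0 = 4.
Roots: λ = (2 ± √4) / 2 = 0, 2.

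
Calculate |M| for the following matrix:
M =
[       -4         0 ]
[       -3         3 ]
det(M) = -12

For a 2×2 matrix [[a, b], [c, d]], det = a*d - b*c.
det(M) = (-4)*(3) - (0)*(-3) = -12 - 0 = -12.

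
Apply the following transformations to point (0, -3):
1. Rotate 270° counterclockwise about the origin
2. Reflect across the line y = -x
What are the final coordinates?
(0, 3)

Step 1: Rotate 270° → (-3, 0)
Step 2: Reflect across the line y = -x → (0, 3)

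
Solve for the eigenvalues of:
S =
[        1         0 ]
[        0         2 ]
λ = 1, 2

Solve det(S - λI) = 0. For a 2×2 matrix the characteristic equation is λ² - (trace)λ + det = 0.
trace(S) = a + d = 1 + 2 = 3.
det(S) = a*d - b*c = (1)*(2) - (0)*(0) = 2 - 0 = 2.
Characteristic equation: λ² - (3)λ + (2) = 0.
Discriminant = (3)² - 4*(2) = 9 - 8 = 1.
λ = (3 ± √1) / 2 = (3 ± 1) / 2 = 1, 2.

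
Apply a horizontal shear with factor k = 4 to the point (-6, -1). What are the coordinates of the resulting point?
(-10, -1)

Shear matrix for horizontal shear with factor k = 4:
[[1, 4], [0, 1]]
Result: (-6, -1) → (-10, -1)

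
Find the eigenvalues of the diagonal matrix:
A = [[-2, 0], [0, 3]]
λ₁ = -2, λ₂ = 3

The characteristic polynomial of A is det(A - λI) = (-2 - λ)(3 - λ) = 0.
The roots are λ = -2 and λ = 3, so the eigenvalues are the diagonal entries.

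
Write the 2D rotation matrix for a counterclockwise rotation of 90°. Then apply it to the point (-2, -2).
R = [[0, -1], [1, 0]]; R·(-2, -2) = (2, -2)

Rotation matrix formula: R(θ) = [[cos θ, -sin θ], [sin θ, cos θ]]
For θ = 90°:
cos(90°) = 0
sin(90°) = 1
R = [[0, -1], [1, 0]]
Apply to (-2, -2): [0·-2 + (-1)·-2, 1·-2 + 0·-2] = (2, -2)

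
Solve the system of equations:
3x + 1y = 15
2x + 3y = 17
x = 4, y = 3

Use elimination (row reduction):
Equation 1: 3x + 1y = 15.
Equation 2: 2x + 3y = 17.
Multiply Eq1 by 2 and Eq2 by 3: 6x + 2y = 30;  6x + 9y = 51.
Subtract: (7)y = 21, so y = 3.
Back-substitute into Eq1: 3x + 1*(3) = 15, so x = 4.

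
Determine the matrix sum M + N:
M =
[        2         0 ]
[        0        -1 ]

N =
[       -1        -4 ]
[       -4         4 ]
M + N =
[        1        -4 ]
[       -4         3 ]

Matrix addition is elementwise: (M+N)[i][j] = M[i][j] + N[i][j].
  (M+N)[0][0] = (2) + (-1) = 1
  (M+N)[0][1] = (0) + (-4) = -4
  (M+N)[1][0] = (0) + (-4) = -4
  (M+N)[1][1] = (-1) + (4) = 3
M + N =
[        1        -4 ]
[       -4         3 ]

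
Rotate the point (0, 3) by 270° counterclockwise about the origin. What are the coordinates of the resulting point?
(3, 0)

Rotation matrix R(θ) = [[cos θ, -sin θ], [sin θ, cos θ]]; for θ = 270°:
R = [[0, 1], [-1, 0]]
Result: R × [0, 3]ᵀ = [0·0 + (1)·3, -1·0 + (0)·3]ᵀ = (3, 0)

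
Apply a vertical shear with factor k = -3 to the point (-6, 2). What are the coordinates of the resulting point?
(-6, 20)

Shear matrix for vertical shear with factor k = -3:
[[1, 0], [-3, 1]]
Result: (-6, 2) → (-6, 20)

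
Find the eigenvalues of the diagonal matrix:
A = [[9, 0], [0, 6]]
λ₁ = 9, λ₂ = 6

The characteristic polynomial of A is det(A - λI) = (9 - λ)(6 - λ) = 0.
The roots are λ = 9 and λ = 6, so the eigenvalues are the diagonal entries.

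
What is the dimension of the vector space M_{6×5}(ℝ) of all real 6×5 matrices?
Dimension = 30

A real 6×5 matrix is determined by its 6·5 = 30 independent entries.
A standard basis is {E_ij : 1 ≤ i ≤ 6, 1 ≤ j ≤ 5}, where E_ij has a 1 in position (i, j) and 0 elsewhere — there are 30 such matrices, and they are linearly independent and span M_{6×5}(ℝ).
Therefore dim(M_{6×5}(ℝ)) = 30.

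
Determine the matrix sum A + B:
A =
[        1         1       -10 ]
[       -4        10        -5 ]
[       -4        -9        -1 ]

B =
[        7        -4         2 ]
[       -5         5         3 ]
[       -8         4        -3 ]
A + B =
[        8        -3        -8 ]
[       -9        15        -2 ]
[      -12        -5        -4 ]

Matrix addition is elementwise: (A+B)[i][j] = A[i][j] + B[i][j].
  (A+B)[0][0] = (1) + (7) = 8
  (A+B)[0][1] = (1) + (-4) = -3
  (A+B)[0][2] = (-10) + (2) = -8
  (A+B)[1][0] = (-4) + (-5) = -9
  (A+B)[1][1] = (10) + (5) = 15
  (A+B)[1][2] = (-5) + (3) = -2
  (A+B)[2][0] = (-4) + (-8) = -12
  (A+B)[2][1] = (-9) + (4) = -5
  (A+B)[2][2] = (-1) + (-3) = -4
A + B =
[        8        -3        -8 ]
[       -9        15        -2 ]
[      -12        -5        -4 ]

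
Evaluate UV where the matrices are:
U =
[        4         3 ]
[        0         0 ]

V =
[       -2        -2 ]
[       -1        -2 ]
UV =
[      -11       -14 ]
[        0         0 ]

Matrix multiplication: (UV)[i][j] = sum over k of U[i][k] * V[k][j].
  (UV)[0][0] = (4)*(-2) + (3)*(-1) = -11
  (UV)[0][1] = (4)*(-2) + (3)*(-2) = -14
  (UV)[1][0] = (0)*(-2) + (0)*(-1) = 0
  (UV)[1][1] = (0)*(-2) + (0)*(-2) = 0
UV =
[      -11       -14 ]
[        0         0 ]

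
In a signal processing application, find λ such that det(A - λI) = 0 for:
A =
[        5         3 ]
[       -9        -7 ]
λ = -4, 2

Solve det(A - λI) = 0. For a 2×2 matrix the characteristic equation is λ² - (trace)λ + det = 0.
trace(A) = a + d = 5 - 7 = -2.
det(A) = a*d - b*c = (5)*(-7) - (3)*(-9) = -35 + 27 = -8.
Characteristic equation: λ² - (-2)λ + (-8) = 0.
Discriminant = (-2)² - 4*(-8) = 4 + 32 = 36.
λ = (-2 ± √36) / 2 = (-2 ± 6) / 2 = -4, 2.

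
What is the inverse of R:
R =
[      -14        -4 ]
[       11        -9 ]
det(R) = 170
R⁻¹ =
[   -9/170      2/85 ]
[  -11/170     -7/85 ]

For a 2×2 matrix R = [[a, b], [c, d]] with det(R) ≠ 0, R⁻¹ = (1/det(R)) * [[d, -b], [-c, a]].
det(R) = (-14)*(-9) - (-4)*(11) = 126 + 44 = 170.
R⁻¹ = (1/170) * [[-9, 4], [-11, -14]].
Dividing each entry by 170 and reducing:
R⁻¹ =
[   -9/170      2/85 ]
[  -11/170     -7/85 ]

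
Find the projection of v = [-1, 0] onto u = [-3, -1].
[-9/10, -3/10]

The projection of v onto u is proj_u(v) = ((v·u) / (u·u)) · u.
v·u = (-1)*(-3) + (0)*(-1) = 3.
u·u = (-3)*(-3) + (-1)*(-1) = 10.
coefficient = 3 / 10 = 3/10.
proj_u(v) = 3/10 · [-3, -1] = [-9/10, -3/10].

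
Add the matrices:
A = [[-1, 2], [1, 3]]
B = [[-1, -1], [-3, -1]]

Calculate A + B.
[[-2, 1], [-2, 2]]

Add corresponding elements:
(-1)+(-1)=-2
(2)+(-1)=1
(1)+(-3)=-2
(3)+(-1)=2
A + B = [[-2, 1], [-2, 2]]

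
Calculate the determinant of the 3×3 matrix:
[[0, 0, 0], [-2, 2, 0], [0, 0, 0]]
0

Expansion along first row:
det = 0·det([[2,0],[0,0]]) - 0·det([[-2,0],[0,0]]) + 0·det([[-2,2],[0,0]])
    = 0·(2·0 - 0·0) - 0·(-2·0 - 0·0) + 0·(-2·0 - 2·0)
    = 0·0 - 0·0 + 0·0
    = 0 + 0 + 0 = 0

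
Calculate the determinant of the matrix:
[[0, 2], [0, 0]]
0

For a 2×2 matrix [[a, b], [c, d]], det = ad - bc
det = (0)(0) - (2)(0) = 0 - 0 = 0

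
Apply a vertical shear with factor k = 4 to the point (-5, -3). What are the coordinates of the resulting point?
(-5, -23)

Shear matrix for vertical shear with factor k = 4:
[[1, 0], [4, 1]]
Result: (-5, -3) → (-5, -23)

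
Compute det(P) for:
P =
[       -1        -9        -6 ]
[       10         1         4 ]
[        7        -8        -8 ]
det(P) = -474

Expand along row 0 (cofactor expansion): det(P) = a*(e*i - f*h) - b*(d*i - f*g) + c*(d*h - e*g), where the 3×3 is [[a, b, c], [d, e, f], [g, h, i]].
Minor M_00 = (1)*(-8) - (4)*(-8) = -8 + 32 = 24.
Minor M_01 = (10)*(-8) - (4)*(7) = -80 - 28 = -108.
Minor M_02 = (10)*(-8) - (1)*(7) = -80 - 7 = -87.
det(P) = (-1)*(24) - (-9)*(-108) + (-6)*(-87) = -24 - 972 + 522 = -474.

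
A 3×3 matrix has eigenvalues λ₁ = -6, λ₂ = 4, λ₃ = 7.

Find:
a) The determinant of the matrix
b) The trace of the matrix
det = -168, trace = 5

Two standard eigenvalue identities:
- det(A) equals the product of the eigenvalues (counted with multiplicity).
- trace(A) equals the sum of the eigenvalues.
det(A) = (-6)*(4)*(7) = -168.
trace(A) = -6 + 4 + 7 = 5.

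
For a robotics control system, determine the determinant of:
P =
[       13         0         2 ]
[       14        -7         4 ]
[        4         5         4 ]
det(P) = -428

Expand along row 0 (cofactor expansion): det(P) = a*(e*i - f*h) - b*(d*i - f*g) + c*(d*h - e*g), where the 3×3 is [[a, b, c], [d, e, f], [g, h, i]].
Minor M_00 = (-7)*(4) - (4)*(5) = -28 - 20 = -48.
Minor M_01 = (14)*(4) - (4)*(4) = 56 - 16 = 40.
Minor M_02 = (14)*(5) - (-7)*(4) = 70 + 28 = 98.
det(P) = (13)*(-48) - (0)*(40) + (2)*(98) = -624 + 0 + 196 = -428.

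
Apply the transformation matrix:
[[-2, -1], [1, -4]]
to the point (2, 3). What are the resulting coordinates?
(-7, -10)

Matrix multiplication:
[[-2, -1], [1, -4]] × [2, 3]ᵀ
= [-2×2 + -1×3, 1×2 + -4×3]ᵀ
= [-7.0000, -10.0000]ᵀ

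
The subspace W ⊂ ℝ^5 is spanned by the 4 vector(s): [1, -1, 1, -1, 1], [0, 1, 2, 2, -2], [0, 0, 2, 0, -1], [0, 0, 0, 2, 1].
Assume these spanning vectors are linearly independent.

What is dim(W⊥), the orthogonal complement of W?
dim(W⊥) = 1

For any subspace W of ℝ^n, dim(W) + dim(W⊥) = n (the whole-space dimension).
Here the given 4 vectors are linearly independent, so dim(W) = 4.
Thus dim(W⊥) = n - dim(W) = 5 - 4 = 1.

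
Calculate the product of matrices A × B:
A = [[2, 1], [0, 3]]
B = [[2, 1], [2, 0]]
[[6, 2], [6, 0]]

Matrix multiplication:
C[0][0] = 2×2 + 1×2 = 6
C[0][1] = 2×1 + 1×0 = 2
C[1][0] = 0×2 + 3×2 = 6
C[1][1] = 0×1 + 3×0 = 0
Result: [[6, 2], [6, 0]]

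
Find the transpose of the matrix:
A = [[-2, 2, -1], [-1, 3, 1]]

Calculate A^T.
[[-2, -1], [2, 3], [-1, 1]]

The transpose sends entry (i,j) to (j,i); rows become columns.
Row 0 of A: [-2, 2, -1] -> column 0 of A^T.
Row 1 of A: [-1, 3, 1] -> column 1 of A^T.
A^T = [[-2, -1], [2, 3], [-1, 1]]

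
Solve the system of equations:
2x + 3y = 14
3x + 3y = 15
x = 1, y = 4

Use elimination (row reduction):
Equation 1: 2x + 3y = 14.
Equation 2: 3x + 3y = 15.
Multiply Eq1 by 3 and Eq2 by 2: 6x + 9y = 42;  6x + 6y = 30.
Subtract: (-3)y = -12, so y = 4.
Back-substitute into Eq1: 2x + 3*(4) = 14, so x = 1.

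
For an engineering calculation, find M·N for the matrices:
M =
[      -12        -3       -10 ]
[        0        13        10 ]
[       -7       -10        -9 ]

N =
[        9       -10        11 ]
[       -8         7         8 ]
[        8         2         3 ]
MN =
[     -164        79      -186 ]
[      -24       111       134 ]
[      -55       -18      -184 ]

Matrix multiplication: (MN)[i][j] = sum over k of M[i][k] * N[k][j].
  (MN)[0][0] = (-12)*(9) + (-3)*(-8) + (-10)*(8) = -164
  (MN)[0][1] = (-12)*(-10) + (-3)*(7) + (-10)*(2) = 79
  (MN)[0][2] = (-12)*(11) + (-3)*(8) + (-10)*(3) = -186
  (MN)[1][0] = (0)*(9) + (13)*(-8) + (10)*(8) = -24
  (MN)[1][1] = (0)*(-10) + (13)*(7) + (10)*(2) = 111
  (MN)[1][2] = (0)*(11) + (13)*(8) + (10)*(3) = 134
  (MN)[2][0] = (-7)*(9) + (-10)*(-8) + (-9)*(8) = -55
  (MN)[2][1] = (-7)*(-10) + (-10)*(7) + (-9)*(2) = -18
  (MN)[2][2] = (-7)*(11) + (-10)*(8) + (-9)*(3) = -184
MN =
[     -164        79      -186 ]
[      -24       111       134 ]
[      -55       -18      -184 ]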